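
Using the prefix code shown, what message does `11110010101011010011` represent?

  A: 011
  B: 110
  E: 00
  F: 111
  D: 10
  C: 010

FDCDDBDA

Read left to right; each codeword is recognised as soon as it completes (prefix code):
  111→F | 10→D | 010→C | 10→D | 10→D | 110→B | 10→D | 011→A
Decoded message: FDCDDBDA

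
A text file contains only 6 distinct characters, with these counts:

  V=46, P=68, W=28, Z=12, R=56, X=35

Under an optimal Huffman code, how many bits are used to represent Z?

Huffman merges, smallest pair first:
combine Z(12), W(28) → 40
combine X(35), 40 → 75
combine V(46), R(56) → 102
combine P(68), 75 → 143
combine 102, 143 → 245
Z sits 4 levels below the root, so its codeword is 4 bits.

4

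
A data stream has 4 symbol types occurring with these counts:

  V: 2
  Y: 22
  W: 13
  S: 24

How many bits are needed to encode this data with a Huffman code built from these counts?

Build the Huffman tree bottom-up:
merge V(2) and W(13): 15
merge 15 and Y(22): 37
merge S(24) and 37: 61
Each symbol's bit-cost is frequency × depth; summing gives 113 bits (equivalently 15 + 37 + 61).

113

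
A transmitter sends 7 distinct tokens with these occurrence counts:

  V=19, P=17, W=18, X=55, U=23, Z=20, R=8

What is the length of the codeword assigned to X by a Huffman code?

Build the tree from the bottom:
combine R(8), P(17) → 25
combine W(18), V(19) → 37
combine Z(20), U(23) → 43
combine 25, 37 → 62
combine 43, X(55) → 98
combine 62, 98 → 160
X sits 2 levels below the root, so its codeword is 2 bits.

2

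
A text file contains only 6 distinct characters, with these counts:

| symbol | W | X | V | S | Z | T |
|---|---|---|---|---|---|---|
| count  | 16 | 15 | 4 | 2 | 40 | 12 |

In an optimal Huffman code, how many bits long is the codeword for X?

3

Huffman merges, smallest pair first:
S(2) + V(4) → 6
6 + T(12) → 18
X(15) + W(16) → 31
18 + 31 → 49
Z(40) + 49 → 89
X's leaf is at depth 3, giving a 3-bit codeword.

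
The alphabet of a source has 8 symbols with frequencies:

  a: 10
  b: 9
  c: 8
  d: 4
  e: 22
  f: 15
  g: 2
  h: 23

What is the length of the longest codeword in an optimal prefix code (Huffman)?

5

Merge the two lowest-weight nodes at each step:
g(2) + d(4) → 6
6 + c(8) → 14
b(9) + a(10) → 19
14 + f(15) → 29
19 + e(22) → 41
h(23) + 29 → 52
41 + 52 → 93
Maximum depth reached is 5.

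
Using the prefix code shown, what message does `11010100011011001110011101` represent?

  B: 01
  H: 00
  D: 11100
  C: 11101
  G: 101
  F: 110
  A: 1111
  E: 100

FGHBGEDC

Read left to right; each codeword is recognised as soon as it completes (prefix code):
  110→F | 101→G | 00→H | 01→B | 101→G | 100→E | 11100→D | 11101→C
Decoded message: FGHBGEDC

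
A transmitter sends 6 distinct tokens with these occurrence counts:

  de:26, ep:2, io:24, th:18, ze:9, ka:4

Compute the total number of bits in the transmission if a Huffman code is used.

Merge the two smallest weights repeatedly:
combine ep(2), ka(4) → 6
combine 6, ze(9) → 15
combine 15, th(18) → 33
combine io(24), de(26) → 50
combine 33, 50 → 83
The encoded length is the sum of every internal node's weight: 6 + 15 + 33 + 50 + 83 = 187 bits.

187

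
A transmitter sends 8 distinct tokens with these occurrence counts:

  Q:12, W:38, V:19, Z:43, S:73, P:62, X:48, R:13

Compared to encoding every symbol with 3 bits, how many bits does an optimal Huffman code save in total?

Fixed-length: 3 bits × 308 symbols = 924 bits.
Huffman merges:
Q(12) + R(13) → 25
V(19) + 25 → 44
W(38) + Z(43) → 81
44 + X(48) → 92
P(62) + S(73) → 135
81 + 92 → 173
135 + 173 → 308
Huffman total = 25 + 44 + 81 + 92 + 135 + 173 + 308 = 858 bits.
Saving = 924 − 858 = 66 bits.

66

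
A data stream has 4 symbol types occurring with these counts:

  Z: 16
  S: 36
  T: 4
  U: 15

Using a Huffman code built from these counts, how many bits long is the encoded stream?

125

Greedily combine the two least-frequent nodes:
combine T(4), U(15) → 19
combine Z(16), 19 → 35
combine 35, S(36) → 71
The encoded length is the sum of every internal node's weight: 19 + 35 + 71 = 125 bits.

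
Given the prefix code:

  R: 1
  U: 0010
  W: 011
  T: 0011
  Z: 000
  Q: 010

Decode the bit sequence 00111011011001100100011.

Read left to right; each codeword is recognised as soon as it completes (prefix code):
  0011→T | 1→R | 011→W | 011→W | 0011→T | 0010→U | 0011→T
Decoded message: TRWWTUT

TRWWTUT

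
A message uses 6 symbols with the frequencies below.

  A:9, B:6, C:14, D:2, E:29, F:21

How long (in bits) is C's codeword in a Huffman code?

2

Repeatedly merge the two smallest:
merge D(2) and B(6): 8
merge 8 and A(9): 17
merge C(14) and 17: 31
merge F(21) and E(29): 50
merge 31 and 50: 81
C sits 2 levels below the root, so its codeword is 2 bits.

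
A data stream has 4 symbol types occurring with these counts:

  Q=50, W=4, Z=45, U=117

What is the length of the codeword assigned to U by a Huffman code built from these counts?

1

Huffman merges, smallest pair first:
W(4) + Z(45) → 49
49 + Q(50) → 99
99 + U(117) → 216
U sits one level below the root: a 1-bit codeword.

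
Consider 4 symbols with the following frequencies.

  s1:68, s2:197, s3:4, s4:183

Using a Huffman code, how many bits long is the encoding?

779

Greedily combine the two least-frequent nodes:
merge s3(4) and s1(68): 72
merge 72 and s4(183): 255
merge s2(197) and 255: 452
Each symbol's bit-cost is frequency × depth; summing gives 779 bits (equivalently 72 + 255 + 452).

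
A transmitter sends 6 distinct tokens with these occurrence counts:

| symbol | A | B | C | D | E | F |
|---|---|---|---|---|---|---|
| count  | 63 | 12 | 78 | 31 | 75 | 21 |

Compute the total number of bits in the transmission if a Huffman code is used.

657

Greedily combine the two least-frequent nodes:
B(12) + F(21) → 33
D(31) + 33 → 64
A(63) + 64 → 127
E(75) + C(78) → 153
127 + 153 → 280
Each symbol's bit-cost is frequency × depth; summing gives 657 bits (equivalently 33 + 64 + 127 + 153 + 280).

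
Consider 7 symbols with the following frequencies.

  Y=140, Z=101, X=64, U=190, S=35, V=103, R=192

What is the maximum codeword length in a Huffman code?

4

Merge the two lowest-weight nodes at each step:
S(35) + X(64) → 99
99 + Z(101) → 200
V(103) + Y(140) → 243
U(190) + R(192) → 382
200 + 243 → 443
382 + 443 → 825
The first pair merged (S, X) ends up deepest, at depth 4.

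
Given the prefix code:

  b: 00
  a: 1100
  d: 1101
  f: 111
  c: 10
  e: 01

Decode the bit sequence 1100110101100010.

Read left to right; each codeword is recognised as soon as it completes (prefix code):
  1100→a | 1101→d | 01→e | 10→c | 00→b | 10→c
Decoded message: adecbc

adecbc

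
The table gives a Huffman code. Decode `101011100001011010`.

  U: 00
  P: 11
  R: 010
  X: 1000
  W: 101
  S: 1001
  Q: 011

Read left to right; each codeword is recognised as soon as it completes (prefix code):
  101→W | 011→Q | 1000→X | 010→R | 11→P | 010→R
Decoded message: WQXRPR

WQXRPR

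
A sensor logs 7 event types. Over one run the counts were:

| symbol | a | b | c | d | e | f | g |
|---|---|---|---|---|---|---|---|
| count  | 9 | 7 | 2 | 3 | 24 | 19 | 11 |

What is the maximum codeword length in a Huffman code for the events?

Merge the two lowest-weight nodes at each step:
c(2) + d(3) → 5
5 + b(7) → 12
a(9) + g(11) → 20
12 + f(19) → 31
20 + e(24) → 44
31 + 44 → 75
The rarest symbols sit at the bottom; the longest codeword is 4 bits.

4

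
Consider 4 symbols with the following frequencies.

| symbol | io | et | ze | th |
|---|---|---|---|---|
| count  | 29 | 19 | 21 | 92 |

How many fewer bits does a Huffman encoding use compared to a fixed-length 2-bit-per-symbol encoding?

Fixed-length: 2 bits × 161 symbols = 322 bits.
Huffman merges:
et(19) + ze(21) → 40
io(29) + 40 → 69
69 + th(92) → 161
Huffman total = 40 + 69 + 161 = 270 bits.
Saving = 322 − 270 = 52 bits.

52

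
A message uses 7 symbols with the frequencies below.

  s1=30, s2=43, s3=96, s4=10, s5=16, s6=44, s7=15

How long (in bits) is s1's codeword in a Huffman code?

Repeatedly merge the two smallest:
s4(10) + s7(15) → 25
s5(16) + 25 → 41
s1(30) + 41 → 71
s2(43) + s6(44) → 87
71 + 87 → 158
s3(96) + 158 → 254
s1's leaf is at depth 3, giving a 3-bit codeword.

3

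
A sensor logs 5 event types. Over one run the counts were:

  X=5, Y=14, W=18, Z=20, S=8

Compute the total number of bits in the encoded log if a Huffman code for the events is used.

Merge the two smallest weights repeatedly:
combine X(5), S(8) → 13
combine 13, Y(14) → 27
combine W(18), Z(20) → 38
combine 27, 38 → 65
The encoded length is the sum of every internal node's weight: 13 + 27 + 38 + 65 = 143 bits.

143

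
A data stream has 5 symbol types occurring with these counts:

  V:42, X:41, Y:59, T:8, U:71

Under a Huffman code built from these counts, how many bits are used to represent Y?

2

Huffman merges, smallest pair first:
combine T(8), X(41) → 49
combine V(42), 49 → 91
combine Y(59), U(71) → 130
combine 91, 130 → 221
The subtree containing Y is merged 2 times, so code length = 2.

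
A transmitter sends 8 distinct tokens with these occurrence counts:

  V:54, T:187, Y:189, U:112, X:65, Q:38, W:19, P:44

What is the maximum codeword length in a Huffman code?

Merge the two lowest-weight nodes at each step:
combine W(19), Q(38) → 57
combine P(44), V(54) → 98
combine 57, X(65) → 122
combine 98, U(112) → 210
combine 122, T(187) → 309
combine Y(189), 210 → 399
combine 309, 399 → 708
The first pair merged (W, Q) ends up deepest, at depth 4.

4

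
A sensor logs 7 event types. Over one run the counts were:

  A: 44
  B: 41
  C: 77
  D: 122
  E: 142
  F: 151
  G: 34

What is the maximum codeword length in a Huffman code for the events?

Merge the two lowest-weight nodes at each step:
merge G(34) and B(41): 75
merge A(44) and 75: 119
merge C(77) and 119: 196
merge D(122) and E(142): 264
merge F(151) and 196: 347
merge 264 and 347: 611
The first pair merged (G, B) ends up deepest, at depth 5.

5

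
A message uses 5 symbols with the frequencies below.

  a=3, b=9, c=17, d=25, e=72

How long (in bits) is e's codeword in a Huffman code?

1

Build the tree from the bottom:
merge a(3) and b(9): 12
merge 12 and c(17): 29
merge d(25) and 29: 54
merge 54 and e(72): 126
e sits one level below the root: a 1-bit codeword.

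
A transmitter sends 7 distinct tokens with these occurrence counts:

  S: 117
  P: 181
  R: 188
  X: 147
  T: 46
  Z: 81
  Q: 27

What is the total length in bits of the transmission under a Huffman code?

Merge the two smallest weights repeatedly:
combine Q(27), T(46) → 73
combine 73, Z(81) → 154
combine S(117), X(147) → 264
combine 154, P(181) → 335
combine R(188), 264 → 452
combine 335, 452 → 787
Each symbol's bit-cost is frequency × depth; summing gives 2065 bits (equivalently 73 + 154 + 264 + 335 + 452 + 787).

2065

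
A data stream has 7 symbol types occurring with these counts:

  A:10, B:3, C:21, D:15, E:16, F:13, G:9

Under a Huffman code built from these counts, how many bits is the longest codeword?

4

Merge the two lowest-weight nodes at each step:
combine B(3), G(9) → 12
combine A(10), 12 → 22
combine F(13), D(15) → 28
combine E(16), C(21) → 37
combine 22, 28 → 50
combine 37, 50 → 87
The first pair merged (B, G) ends up deepest, at depth 4.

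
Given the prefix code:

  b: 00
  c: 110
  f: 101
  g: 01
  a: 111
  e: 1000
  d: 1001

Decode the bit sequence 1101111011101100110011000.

cafccgde

Read left to right; each codeword is recognised as soon as it completes (prefix code):
  110→c | 111→a | 101→f | 110→c | 110→c | 01→g | 1001→d | 1000→e
Decoded message: cafccgde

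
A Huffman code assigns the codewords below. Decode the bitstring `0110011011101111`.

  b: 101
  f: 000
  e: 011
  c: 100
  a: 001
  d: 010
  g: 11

eabgeg

Read left to right; each codeword is recognised as soon as it completes (prefix code):
  011→e | 001→a | 101→b | 11→g | 011→e | 11→g
Decoded message: eabgeg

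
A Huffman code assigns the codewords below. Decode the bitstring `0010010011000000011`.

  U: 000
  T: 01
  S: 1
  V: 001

Read left to right; each codeword is recognised as soon as it completes (prefix code):
  001→V | 001→V | 001→V | 1→S | 000→U | 000→U | 01→T | 1→S
Decoded message: VVVSUUTS

VVVSUUTS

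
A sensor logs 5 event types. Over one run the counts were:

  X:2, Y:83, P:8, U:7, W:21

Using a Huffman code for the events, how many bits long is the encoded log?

Build the Huffman tree bottom-up:
combine X(2), U(7) → 9
combine P(8), 9 → 17
combine 17, W(21) → 38
combine 38, Y(83) → 121
Total encoded bits = sum of merged weights = 9 + 17 + 38 + 121 = 185.

185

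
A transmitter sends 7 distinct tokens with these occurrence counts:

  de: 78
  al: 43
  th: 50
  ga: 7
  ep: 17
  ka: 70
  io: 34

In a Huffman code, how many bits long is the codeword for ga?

4

Huffman merges, smallest pair first:
ga(7) + ep(17) → 24
24 + io(34) → 58
al(43) + th(50) → 93
58 + ka(70) → 128
de(78) + 93 → 171
128 + 171 → 299
ga sits 4 levels below the root, so its codeword is 4 bits.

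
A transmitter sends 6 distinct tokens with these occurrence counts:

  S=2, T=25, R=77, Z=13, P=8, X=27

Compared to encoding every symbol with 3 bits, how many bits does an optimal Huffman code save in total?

148

Fixed-length: 3 bits × 152 symbols = 456 bits.
Huffman merges:
combine S(2), P(8) → 10
combine 10, Z(13) → 23
combine 23, T(25) → 48
combine X(27), 48 → 75
combine 75, R(77) → 152
Huffman total = 10 + 23 + 48 + 75 + 152 = 308 bits.
Saving = 456 − 308 = 148 bits.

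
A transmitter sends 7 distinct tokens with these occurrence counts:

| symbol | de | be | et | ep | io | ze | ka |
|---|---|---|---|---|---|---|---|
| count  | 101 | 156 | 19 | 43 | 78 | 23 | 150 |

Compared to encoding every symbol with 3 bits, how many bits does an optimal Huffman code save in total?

280

Fixed-length: 3 bits × 570 symbols = 1710 bits.
Huffman merges:
merge et(19) and ze(23): 42
merge 42 and ep(43): 85
merge io(78) and 85: 163
merge de(101) and ka(150): 251
merge be(156) and 163: 319
merge 251 and 319: 570
Huffman total = 42 + 85 + 163 + 251 + 319 + 570 = 1430 bits.
Saving = 1710 − 1430 = 280 bits.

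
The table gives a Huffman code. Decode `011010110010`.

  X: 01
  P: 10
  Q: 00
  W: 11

Read left to right; each codeword is recognised as soon as it completes (prefix code):
  01→X | 10→P | 10→P | 11→W | 00→Q | 10→P
Decoded message: XPPWQP

XPPWQP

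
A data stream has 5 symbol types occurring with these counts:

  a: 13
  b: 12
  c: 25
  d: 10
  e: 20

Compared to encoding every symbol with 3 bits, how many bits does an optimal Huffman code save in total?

Fixed-length: 3 bits × 80 symbols = 240 bits.
Huffman merges:
d(10) + b(12) → 22
a(13) + e(20) → 33
22 + c(25) → 47
33 + 47 → 80
Huffman total = 22 + 33 + 47 + 80 = 182 bits.
Saving = 240 − 182 = 58 bits.

58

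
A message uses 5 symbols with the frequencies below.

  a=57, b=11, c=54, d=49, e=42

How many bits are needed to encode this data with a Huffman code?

Greedily combine the two least-frequent nodes:
merge b(11) and e(42): 53
merge d(49) and 53: 102
merge c(54) and a(57): 111
merge 102 and 111: 213
Each symbol's bit-cost is frequency × depth; summing gives 479 bits (equivalently 53 + 102 + 111 + 213).

479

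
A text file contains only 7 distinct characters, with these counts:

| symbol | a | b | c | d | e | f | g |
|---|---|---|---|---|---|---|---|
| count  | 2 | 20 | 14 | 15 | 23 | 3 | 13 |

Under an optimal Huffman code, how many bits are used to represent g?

3

Build the tree from the bottom:
combine a(2), f(3) → 5
combine 5, g(13) → 18
combine c(14), d(15) → 29
combine 18, b(20) → 38
combine e(23), 29 → 52
combine 38, 52 → 90
g sits 3 levels below the root, so its codeword is 3 bits.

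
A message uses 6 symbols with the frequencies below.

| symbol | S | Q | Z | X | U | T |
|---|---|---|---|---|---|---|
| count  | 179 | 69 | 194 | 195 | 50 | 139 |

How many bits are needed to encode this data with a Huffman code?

Merge the two smallest weights repeatedly:
merge U(50) and Q(69): 119
merge 119 and T(139): 258
merge S(179) and Z(194): 373
merge X(195) and 258: 453
merge 373 and 453: 826
Each symbol's bit-cost is frequency × depth; summing gives 2029 bits (equivalently 119 + 258 + 373 + 453 + 826).

2029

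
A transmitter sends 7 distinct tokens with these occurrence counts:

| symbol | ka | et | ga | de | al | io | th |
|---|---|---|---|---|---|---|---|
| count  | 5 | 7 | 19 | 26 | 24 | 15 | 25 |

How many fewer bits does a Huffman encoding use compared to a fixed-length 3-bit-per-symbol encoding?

39

Fixed-length: 3 bits × 121 symbols = 363 bits.
Huffman merges:
ka(5) + et(7) → 12
12 + io(15) → 27
ga(19) + al(24) → 43
th(25) + de(26) → 51
27 + 43 → 70
51 + 70 → 121
Huffman total = 12 + 27 + 43 + 51 + 70 + 121 = 324 bits.
Saving = 363 − 324 = 39 bits.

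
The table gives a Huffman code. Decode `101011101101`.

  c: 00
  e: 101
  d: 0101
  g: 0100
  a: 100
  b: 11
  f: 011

Read left to right; each codeword is recognised as soon as it completes (prefix code):
  101→e | 011→f | 101→e | 101→e
Decoded message: efee

efee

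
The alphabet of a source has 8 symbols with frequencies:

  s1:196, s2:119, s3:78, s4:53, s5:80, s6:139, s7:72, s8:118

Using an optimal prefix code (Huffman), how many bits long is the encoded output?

Greedily combine the two least-frequent nodes:
combine s4(53), s7(72) → 125
combine s3(78), s5(80) → 158
combine s8(118), s2(119) → 237
combine 125, s6(139) → 264
combine 158, s1(196) → 354
combine 237, 264 → 501
combine 354, 501 → 855
Each symbol's bit-cost is frequency × depth; summing gives 2494 bits (equivalently 125 + 158 + 237 + 264 + 354 + 501 + 855).

2494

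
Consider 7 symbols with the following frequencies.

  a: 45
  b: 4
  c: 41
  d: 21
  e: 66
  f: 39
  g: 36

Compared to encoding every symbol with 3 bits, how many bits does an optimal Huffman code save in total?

Fixed-length: 3 bits × 252 symbols = 756 bits.
Huffman merges:
combine b(4), d(21) → 25
combine 25, g(36) → 61
combine f(39), c(41) → 80
combine a(45), 61 → 106
combine e(66), 80 → 146
combine 106, 146 → 252
Huffman total = 25 + 61 + 80 + 106 + 146 + 252 = 670 bits.
Saving = 756 − 670 = 86 bits.

86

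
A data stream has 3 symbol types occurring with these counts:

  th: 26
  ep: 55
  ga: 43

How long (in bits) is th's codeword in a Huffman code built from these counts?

2

Repeatedly merge the two smallest:
combine th(26), ga(43) → 69
combine ep(55), 69 → 124
The subtree containing th is merged 2 times, so code length = 2.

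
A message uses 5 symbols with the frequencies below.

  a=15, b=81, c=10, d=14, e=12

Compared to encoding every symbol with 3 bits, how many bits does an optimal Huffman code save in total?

Fixed-length: 3 bits × 132 symbols = 396 bits.
Huffman merges:
merge c(10) and e(12): 22
merge d(14) and a(15): 29
merge 22 and 29: 51
merge 51 and b(81): 132
Huffman total = 22 + 29 + 51 + 132 = 234 bits.
Saving = 396 − 234 = 162 bits.

162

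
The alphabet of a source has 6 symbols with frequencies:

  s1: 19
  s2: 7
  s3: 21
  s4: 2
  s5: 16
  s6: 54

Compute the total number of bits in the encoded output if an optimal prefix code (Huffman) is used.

258

Greedily combine the two least-frequent nodes:
merge s4(2) and s2(7): 9
merge 9 and s5(16): 25
merge s1(19) and s3(21): 40
merge 25 and 40: 65
merge s6(54) and 65: 119
Total encoded bits = sum of merged weights = 9 + 25 + 40 + 65 + 119 = 258.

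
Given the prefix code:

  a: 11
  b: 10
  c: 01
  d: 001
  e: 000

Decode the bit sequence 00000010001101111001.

Read left to right; each codeword is recognised as soon as it completes (prefix code):
  000→e | 000→e | 10→b | 001→d | 10→b | 11→a | 11→a | 001→d
Decoded message: eebdbaad

eebdbaad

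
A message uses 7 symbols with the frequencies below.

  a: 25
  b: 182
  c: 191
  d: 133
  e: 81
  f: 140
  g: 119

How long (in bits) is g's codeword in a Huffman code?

Build the tree from the bottom:
a(25) + e(81) → 106
106 + g(119) → 225
d(133) + f(140) → 273
b(182) + c(191) → 373
225 + 273 → 498
373 + 498 → 871
g sits 3 levels below the root, so its codeword is 3 bits.

3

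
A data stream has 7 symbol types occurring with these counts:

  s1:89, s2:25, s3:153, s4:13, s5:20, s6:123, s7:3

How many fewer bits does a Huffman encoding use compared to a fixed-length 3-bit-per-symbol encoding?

Fixed-length: 3 bits × 426 symbols = 1278 bits.
Huffman merges:
merge s7(3) and s4(13): 16
merge 16 and s5(20): 36
merge s2(25) and 36: 61
merge 61 and s1(89): 150
merge s6(123) and 150: 273
merge s3(153) and 273: 426
Huffman total = 16 + 36 + 61 + 150 + 273 + 426 = 962 bits.
Saving = 1278 − 962 = 316 bits.

316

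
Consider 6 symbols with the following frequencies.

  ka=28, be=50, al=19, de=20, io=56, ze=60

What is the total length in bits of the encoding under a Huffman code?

Greedily combine the two least-frequent nodes:
combine al(19), de(20) → 39
combine ka(28), 39 → 67
combine be(50), io(56) → 106
combine ze(60), 67 → 127
combine 106, 127 → 233
The encoded length is the sum of every internal node's weight: 39 + 67 + 106 + 127 + 233 = 572 bits.

572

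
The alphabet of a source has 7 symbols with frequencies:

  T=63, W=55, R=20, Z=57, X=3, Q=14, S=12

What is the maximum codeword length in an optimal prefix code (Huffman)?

5

Merge the two lowest-weight nodes at each step:
merge X(3) and S(12): 15
merge Q(14) and 15: 29
merge R(20) and 29: 49
merge 49 and W(55): 104
merge Z(57) and T(63): 120
merge 104 and 120: 224
The rarest symbols sit at the bottom; the longest codeword is 5 bits.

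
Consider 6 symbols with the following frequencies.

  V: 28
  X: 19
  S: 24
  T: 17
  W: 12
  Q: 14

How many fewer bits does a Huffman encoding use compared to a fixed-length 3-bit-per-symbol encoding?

Fixed-length: 3 bits × 114 symbols = 342 bits.
Huffman merges:
merge W(12) and Q(14): 26
merge T(17) and X(19): 36
merge S(24) and 26: 50
merge V(28) and 36: 64
merge 50 and 64: 114
Huffman total = 26 + 36 + 50 + 64 + 114 = 290 bits.
Saving = 342 − 290 = 52 bits.

52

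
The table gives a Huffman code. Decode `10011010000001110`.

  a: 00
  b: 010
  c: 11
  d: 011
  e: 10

Read left to right; each codeword is recognised as soon as it completes (prefix code):
  10→e | 011→d | 010→b | 00→a | 00→a | 011→d | 10→e
Decoded message: edbaade

edbaade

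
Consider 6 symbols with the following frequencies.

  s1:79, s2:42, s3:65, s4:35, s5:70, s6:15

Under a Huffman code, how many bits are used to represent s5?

Repeatedly merge the two smallest:
combine s6(15), s4(35) → 50
combine s2(42), 50 → 92
combine s3(65), s5(70) → 135
combine s1(79), 92 → 171
combine 135, 171 → 306
The subtree containing s5 is merged 2 times, so code length = 2.

2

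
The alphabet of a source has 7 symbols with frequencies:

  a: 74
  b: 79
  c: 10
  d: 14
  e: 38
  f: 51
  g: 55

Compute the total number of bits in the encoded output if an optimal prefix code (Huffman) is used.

Build the Huffman tree bottom-up:
c(10) + d(14) → 24
24 + e(38) → 62
f(51) + g(55) → 106
62 + a(74) → 136
b(79) + 106 → 185
136 + 185 → 321
Total encoded bits = sum of merged weights = 24 + 62 + 106 + 136 + 185 + 321 = 834.

834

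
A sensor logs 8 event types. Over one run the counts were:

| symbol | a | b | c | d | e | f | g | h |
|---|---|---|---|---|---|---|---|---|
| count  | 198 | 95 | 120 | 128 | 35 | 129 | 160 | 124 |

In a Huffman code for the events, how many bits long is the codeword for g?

Repeatedly merge the two smallest:
e(35) + b(95) → 130
c(120) + h(124) → 244
d(128) + f(129) → 257
130 + g(160) → 290
a(198) + 244 → 442
257 + 290 → 547
442 + 547 → 989
The subtree containing g is merged 3 times, so code length = 3.

3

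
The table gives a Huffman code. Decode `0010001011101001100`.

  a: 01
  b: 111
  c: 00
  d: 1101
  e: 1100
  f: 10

cfcfbace

Read left to right; each codeword is recognised as soon as it completes (prefix code):
  00→c | 10→f | 00→c | 10→f | 111→b | 01→a | 00→c | 1100→e
Decoded message: cfcfbace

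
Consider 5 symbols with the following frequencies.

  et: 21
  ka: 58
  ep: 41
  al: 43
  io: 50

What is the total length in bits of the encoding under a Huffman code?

488

Greedily combine the two least-frequent nodes:
merge et(21) and ep(41): 62
merge al(43) and io(50): 93
merge ka(58) and 62: 120
merge 93 and 120: 213
The encoded length is the sum of every internal node's weight: 62 + 93 + 120 + 213 = 488 bits.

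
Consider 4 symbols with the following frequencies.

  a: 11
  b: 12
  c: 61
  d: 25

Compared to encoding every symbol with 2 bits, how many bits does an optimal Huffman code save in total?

Fixed-length: 2 bits × 109 symbols = 218 bits.
Huffman merges:
combine a(11), b(12) → 23
combine 23, d(25) → 48
combine 48, c(61) → 109
Huffman total = 23 + 48 + 109 = 180 bits.
Saving = 218 − 180 = 38 bits.

38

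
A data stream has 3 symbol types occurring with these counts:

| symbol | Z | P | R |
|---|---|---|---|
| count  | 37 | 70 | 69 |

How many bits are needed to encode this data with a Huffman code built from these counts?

Merge the two smallest weights repeatedly:
Z(37) + R(69) → 106
P(70) + 106 → 176
Total encoded bits = sum of merged weights = 106 + 176 = 282.

282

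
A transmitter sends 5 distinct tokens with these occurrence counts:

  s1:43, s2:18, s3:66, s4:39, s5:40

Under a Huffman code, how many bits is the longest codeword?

Merge the two lowest-weight nodes at each step:
s2(18) + s4(39) → 57
s5(40) + s1(43) → 83
57 + s3(66) → 123
83 + 123 → 206
Maximum depth reached is 3.

3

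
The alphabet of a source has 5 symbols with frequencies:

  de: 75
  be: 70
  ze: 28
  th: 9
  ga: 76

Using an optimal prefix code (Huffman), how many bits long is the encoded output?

553

Build the Huffman tree bottom-up:
merge th(9) and ze(28): 37
merge 37 and be(70): 107
merge de(75) and ga(76): 151
merge 107 and 151: 258
Total encoded bits = sum of merged weights = 37 + 107 + 151 + 258 = 553.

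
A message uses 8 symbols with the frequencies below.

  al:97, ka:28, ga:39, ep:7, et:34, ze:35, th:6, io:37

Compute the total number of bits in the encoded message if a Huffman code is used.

Build the Huffman tree bottom-up:
th(6) + ep(7) → 13
13 + ka(28) → 41
et(34) + ze(35) → 69
io(37) + ga(39) → 76
41 + 69 → 110
76 + al(97) → 173
110 + 173 → 283
Total encoded bits = sum of merged weights = 13 + 41 + 69 + 76 + 110 + 173 + 283 = 765.

765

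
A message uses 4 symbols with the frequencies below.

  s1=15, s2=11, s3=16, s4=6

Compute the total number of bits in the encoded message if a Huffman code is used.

Merge the two smallest weights repeatedly:
merge s4(6) and s2(11): 17
merge s1(15) and s3(16): 31
merge 17 and 31: 48
Each symbol's bit-cost is frequency × depth; summing gives 96 bits (equivalently 17 + 31 + 48).

96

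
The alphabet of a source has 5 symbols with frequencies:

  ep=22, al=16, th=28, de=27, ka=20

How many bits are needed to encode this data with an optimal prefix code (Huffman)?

Merge the two smallest weights repeatedly:
al(16) + ka(20) → 36
ep(22) + de(27) → 49
th(28) + 36 → 64
49 + 64 → 113
The encoded length is the sum of every internal node's weight: 36 + 49 + 64 + 113 = 262 bits.

262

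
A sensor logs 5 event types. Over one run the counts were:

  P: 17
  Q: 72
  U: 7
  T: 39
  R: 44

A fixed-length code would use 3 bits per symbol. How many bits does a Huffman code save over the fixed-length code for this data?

Fixed-length: 3 bits × 179 symbols = 537 bits.
Huffman merges:
U(7) + P(17) → 24
24 + T(39) → 63
R(44) + 63 → 107
Q(72) + 107 → 179
Huffman total = 24 + 63 + 107 + 179 = 373 bits.
Saving = 537 − 373 = 164 bits.

164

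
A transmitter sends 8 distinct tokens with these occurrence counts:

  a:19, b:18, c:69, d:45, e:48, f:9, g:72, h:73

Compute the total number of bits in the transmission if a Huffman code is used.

Greedily combine the two least-frequent nodes:
merge f(9) and b(18): 27
merge a(19) and 27: 46
merge d(45) and 46: 91
merge e(48) and c(69): 117
merge g(72) and h(73): 145
merge 91 and 117: 208
merge 145 and 208: 353
Each symbol's bit-cost is frequency × depth; summing gives 987 bits (equivalently 27 + 46 + 91 + 117 + 145 + 208 + 353).

987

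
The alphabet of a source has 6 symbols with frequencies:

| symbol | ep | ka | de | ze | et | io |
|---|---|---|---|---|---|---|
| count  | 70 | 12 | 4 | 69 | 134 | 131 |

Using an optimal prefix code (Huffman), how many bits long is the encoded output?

Build the Huffman tree bottom-up:
merge de(4) and ka(12): 16
merge 16 and ze(69): 85
merge ep(70) and 85: 155
merge io(131) and et(134): 265
merge 155 and 265: 420
The encoded length is the sum of every internal node's weight: 16 + 85 + 155 + 265 + 420 = 941 bits.

941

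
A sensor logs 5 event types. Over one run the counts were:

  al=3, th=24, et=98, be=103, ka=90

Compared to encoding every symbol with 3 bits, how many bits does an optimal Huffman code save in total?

Fixed-length: 3 bits × 318 symbols = 954 bits.
Huffman merges:
merge al(3) and th(24): 27
merge 27 and ka(90): 117
merge et(98) and be(103): 201
merge 117 and 201: 318
Huffman total = 27 + 117 + 201 + 318 = 663 bits.
Saving = 954 − 663 = 291 bits.

291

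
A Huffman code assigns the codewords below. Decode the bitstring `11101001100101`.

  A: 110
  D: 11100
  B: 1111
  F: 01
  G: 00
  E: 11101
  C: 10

Read left to right; each codeword is recognised as soon as it completes (prefix code):
  11101→E | 00→G | 110→A | 01→F | 01→F
Decoded message: EGAFF

EGAFF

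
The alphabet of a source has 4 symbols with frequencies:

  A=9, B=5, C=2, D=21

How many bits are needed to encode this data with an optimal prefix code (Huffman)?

60

Merge the two smallest weights repeatedly:
merge C(2) and B(5): 7
merge 7 and A(9): 16
merge 16 and D(21): 37
Total encoded bits = sum of merged weights = 7 + 16 + 37 = 60.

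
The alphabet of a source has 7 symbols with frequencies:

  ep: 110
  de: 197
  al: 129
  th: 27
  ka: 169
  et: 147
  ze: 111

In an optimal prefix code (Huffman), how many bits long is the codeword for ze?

Huffman merges, smallest pair first:
merge th(27) and ep(110): 137
merge ze(111) and al(129): 240
merge 137 and et(147): 284
merge ka(169) and de(197): 366
merge 240 and 284: 524
merge 366 and 524: 890
ze's leaf is at depth 3, giving a 3-bit codeword.

3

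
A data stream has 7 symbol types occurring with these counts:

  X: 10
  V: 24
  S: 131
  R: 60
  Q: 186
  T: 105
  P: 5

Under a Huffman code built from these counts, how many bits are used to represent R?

Repeatedly merge the two smallest:
P(5) + X(10) → 15
15 + V(24) → 39
39 + R(60) → 99
99 + T(105) → 204
S(131) + Q(186) → 317
204 + 317 → 521
R's leaf is at depth 3, giving a 3-bit codeword.

3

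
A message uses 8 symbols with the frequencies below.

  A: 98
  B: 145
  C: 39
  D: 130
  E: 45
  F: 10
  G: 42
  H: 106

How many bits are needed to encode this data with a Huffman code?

Greedily combine the two least-frequent nodes:
F(10) + C(39) → 49
G(42) + E(45) → 87
49 + 87 → 136
A(98) + H(106) → 204
D(130) + 136 → 266
B(145) + 204 → 349
266 + 349 → 615
Total encoded bits = sum of merged weights = 49 + 87 + 136 + 204 + 266 + 349 + 615 = 1706.

1706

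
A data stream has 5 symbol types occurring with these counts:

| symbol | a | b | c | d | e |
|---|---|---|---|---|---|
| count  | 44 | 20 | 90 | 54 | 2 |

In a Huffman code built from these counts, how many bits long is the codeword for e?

Build the tree from the bottom:
merge e(2) and b(20): 22
merge 22 and a(44): 66
merge d(54) and 66: 120
merge c(90) and 120: 210
The subtree containing e is merged 4 times, so code length = 4.

4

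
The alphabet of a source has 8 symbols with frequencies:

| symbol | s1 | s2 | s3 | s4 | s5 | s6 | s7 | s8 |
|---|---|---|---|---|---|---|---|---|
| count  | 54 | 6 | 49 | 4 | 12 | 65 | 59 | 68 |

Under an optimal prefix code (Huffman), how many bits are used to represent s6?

Huffman merges, smallest pair first:
combine s4(4), s2(6) → 10
combine 10, s5(12) → 22
combine 22, s3(49) → 71
combine s1(54), s7(59) → 113
combine s6(65), s8(68) → 133
combine 71, 113 → 184
combine 133, 184 → 317
s6's leaf is at depth 2, giving a 2-bit codeword.

2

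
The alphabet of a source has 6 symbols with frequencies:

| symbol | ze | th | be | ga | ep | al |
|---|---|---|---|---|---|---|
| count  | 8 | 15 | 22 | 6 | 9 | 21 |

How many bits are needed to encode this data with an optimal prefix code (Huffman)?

199

Merge the two smallest weights repeatedly:
combine ga(6), ze(8) → 14
combine ep(9), 14 → 23
combine th(15), al(21) → 36
combine be(22), 23 → 45
combine 36, 45 → 81
Each symbol's bit-cost is frequency × depth; summing gives 199 bits (equivalently 14 + 23 + 36 + 45 + 81).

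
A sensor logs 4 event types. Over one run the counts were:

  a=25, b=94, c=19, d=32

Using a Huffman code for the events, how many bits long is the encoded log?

290

Merge the two smallest weights repeatedly:
c(19) + a(25) → 44
d(32) + 44 → 76
76 + b(94) → 170
Total encoded bits = sum of merged weights = 44 + 76 + 170 = 290.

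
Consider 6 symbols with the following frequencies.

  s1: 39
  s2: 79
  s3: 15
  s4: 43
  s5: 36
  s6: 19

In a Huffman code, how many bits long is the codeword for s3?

4

Huffman merges, smallest pair first:
s3(15) + s6(19) → 34
34 + s5(36) → 70
s1(39) + s4(43) → 82
70 + s2(79) → 149
82 + 149 → 231
s3's leaf is at depth 4, giving a 4-bit codeword.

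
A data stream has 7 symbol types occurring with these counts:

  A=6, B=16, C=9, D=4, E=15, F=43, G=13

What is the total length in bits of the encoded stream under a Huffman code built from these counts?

Merge the two smallest weights repeatedly:
merge D(4) and A(6): 10
merge C(9) and 10: 19
merge G(13) and E(15): 28
merge B(16) and 19: 35
merge 28 and 35: 63
merge F(43) and 63: 106
Each symbol's bit-cost is frequency × depth; summing gives 261 bits (equivalently 10 + 19 + 28 + 35 + 63 + 106).

261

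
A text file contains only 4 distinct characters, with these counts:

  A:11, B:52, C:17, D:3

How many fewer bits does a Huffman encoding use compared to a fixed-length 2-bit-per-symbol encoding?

Fixed-length: 2 bits × 83 symbols = 166 bits.
Huffman merges:
merge D(3) and A(11): 14
merge 14 and C(17): 31
merge 31 and B(52): 83
Huffman total = 14 + 31 + 83 = 128 bits.
Saving = 166 − 128 = 38 bits.

38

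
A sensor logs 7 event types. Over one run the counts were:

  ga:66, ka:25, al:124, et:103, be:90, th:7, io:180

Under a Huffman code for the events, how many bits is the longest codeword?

5

Merge the two lowest-weight nodes at each step:
combine th(7), ka(25) → 32
combine 32, ga(66) → 98
combine be(90), 98 → 188
combine et(103), al(124) → 227
combine io(180), 188 → 368
combine 227, 368 → 595
The rarest symbols sit at the bottom; the longest codeword is 5 bits.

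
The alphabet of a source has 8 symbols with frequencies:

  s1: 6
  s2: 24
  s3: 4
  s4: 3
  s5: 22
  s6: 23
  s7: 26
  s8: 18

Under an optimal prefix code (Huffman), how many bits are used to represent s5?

Repeatedly merge the two smallest:
combine s4(3), s3(4) → 7
combine s1(6), 7 → 13
combine 13, s8(18) → 31
combine s5(22), s6(23) → 45
combine s2(24), s7(26) → 50
combine 31, 45 → 76
combine 50, 76 → 126
The subtree containing s5 is merged 3 times, so code length = 3.

3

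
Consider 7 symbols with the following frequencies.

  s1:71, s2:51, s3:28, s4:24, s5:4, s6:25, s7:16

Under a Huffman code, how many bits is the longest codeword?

Merge the two lowest-weight nodes at each step:
merge s5(4) and s7(16): 20
merge 20 and s4(24): 44
merge s6(25) and s3(28): 53
merge 44 and s2(51): 95
merge 53 and s1(71): 124
merge 95 and 124: 219
The first pair merged (s5, s7) ends up deepest, at depth 4.

4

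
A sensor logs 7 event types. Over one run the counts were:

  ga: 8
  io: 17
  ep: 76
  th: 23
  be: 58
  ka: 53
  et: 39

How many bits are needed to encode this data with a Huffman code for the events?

708

Merge the two smallest weights repeatedly:
combine ga(8), io(17) → 25
combine th(23), 25 → 48
combine et(39), 48 → 87
combine ka(53), be(58) → 111
combine ep(76), 87 → 163
combine 111, 163 → 274
Total encoded bits = sum of merged weights = 25 + 48 + 87 + 111 + 163 + 274 = 708.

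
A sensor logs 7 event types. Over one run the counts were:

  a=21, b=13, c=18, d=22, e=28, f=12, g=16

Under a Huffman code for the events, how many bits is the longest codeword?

Merge the two lowest-weight nodes at each step:
merge f(12) and b(13): 25
merge g(16) and c(18): 34
merge a(21) and d(22): 43
merge 25 and e(28): 53
merge 34 and 43: 77
merge 53 and 77: 130
Maximum depth reached is 3.

3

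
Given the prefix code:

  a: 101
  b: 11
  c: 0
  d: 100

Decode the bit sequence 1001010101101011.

Read left to right; each codeword is recognised as soon as it completes (prefix code):
  100→d | 101→a | 0→c | 101→a | 101→a | 0→c | 11→b
Decoded message: dacaacb

dacaacb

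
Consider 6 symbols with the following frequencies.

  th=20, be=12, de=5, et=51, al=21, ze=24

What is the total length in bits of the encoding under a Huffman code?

314

Build the Huffman tree bottom-up:
de(5) + be(12) → 17
17 + th(20) → 37
al(21) + ze(24) → 45
37 + 45 → 82
et(51) + 82 → 133
The encoded length is the sum of every internal node's weight: 17 + 37 + 45 + 82 + 133 = 314 bits.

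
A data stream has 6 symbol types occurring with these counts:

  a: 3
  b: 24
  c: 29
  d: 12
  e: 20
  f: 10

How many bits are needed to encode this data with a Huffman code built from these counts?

Merge the two smallest weights repeatedly:
a(3) + f(10) → 13
d(12) + 13 → 25
e(20) + b(24) → 44
25 + c(29) → 54
44 + 54 → 98
Each symbol's bit-cost is frequency × depth; summing gives 234 bits (equivalently 13 + 25 + 44 + 54 + 98).

234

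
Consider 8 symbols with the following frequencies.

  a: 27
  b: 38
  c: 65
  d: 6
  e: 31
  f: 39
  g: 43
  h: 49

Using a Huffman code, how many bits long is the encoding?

862

Greedily combine the two least-frequent nodes:
merge d(6) and a(27): 33
merge e(31) and 33: 64
merge b(38) and f(39): 77
merge g(43) and h(49): 92
merge 64 and c(65): 129
merge 77 and 92: 169
merge 129 and 169: 298
Total encoded bits = sum of merged weights = 33 + 64 + 77 + 92 + 129 + 169 + 298 = 862.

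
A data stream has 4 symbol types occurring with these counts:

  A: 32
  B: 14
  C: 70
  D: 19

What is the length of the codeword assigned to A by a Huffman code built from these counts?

Repeatedly merge the two smallest:
B(14) + D(19) → 33
A(32) + 33 → 65
65 + C(70) → 135
The subtree containing A is merged 2 times, so code length = 2.

2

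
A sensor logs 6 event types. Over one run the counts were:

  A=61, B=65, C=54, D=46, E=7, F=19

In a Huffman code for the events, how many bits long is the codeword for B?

Huffman merges, smallest pair first:
combine E(7), F(19) → 26
combine 26, D(46) → 72
combine C(54), A(61) → 115
combine B(65), 72 → 137
combine 115, 137 → 252
B's leaf is at depth 2, giving a 2-bit codeword.

2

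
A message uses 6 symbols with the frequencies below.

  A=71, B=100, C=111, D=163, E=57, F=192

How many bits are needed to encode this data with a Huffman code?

Greedily combine the two least-frequent nodes:
E(57) + A(71) → 128
B(100) + C(111) → 211
128 + D(163) → 291
F(192) + 211 → 403
291 + 403 → 694
The encoded length is the sum of every internal node's weight: 128 + 211 + 291 + 403 + 694 = 1727 bits.

1727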